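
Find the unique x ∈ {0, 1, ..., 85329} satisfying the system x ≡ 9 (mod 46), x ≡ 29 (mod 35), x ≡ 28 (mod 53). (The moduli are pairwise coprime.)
The moduli 46, 35, 53 are pairwise coprime, so by the CRT there is a unique solution mod 46·35·53 = 85330.
Solve by successive substitution. Start with x ≡ 9 (mod 46).
  Combine with x ≡ 29 (mod 35): write x = 9 + 46·t and require 9 + 46·t ≡ 29 (mod 35), i.e. 46·t ≡ 29 − 9 ≡ 20 (mod 35). Since 46^(−1) ≡ 16 (mod 35) (46 ≡ 11 (mod 35)), t ≡ 16·20 ≡ 5 (mod 35). So x ≡ 9 + 46·5 = 239 (mod 1610).
  Combine with x ≡ 28 (mod 53): write x = 239 + 1610·t and require 239 + 1610·t ≡ 28 (mod 53), i.e. 1610·t ≡ 28 − 239 ≡ 1 (mod 53). Since 1610^(−1) ≡ 8 (mod 53) (1610 ≡ 20 (mod 53)), t ≡ 8·1 ≡ 8 (mod 53). So x ≡ 239 + 1610·8 = 13119 (mod 85330).
Unique solution in [0, 85330): x = 13119.

Final answer: x ≡ 13119 (mod 85330); the representative in [0, 85330) is 13119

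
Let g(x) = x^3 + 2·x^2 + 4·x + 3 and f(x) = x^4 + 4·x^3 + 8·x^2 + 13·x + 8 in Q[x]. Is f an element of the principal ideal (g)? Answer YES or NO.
In Q[x] the ideal (g) consists of all multiples of g, so f ∈ (g) iff g | f, i.e. iff the remainder of f on division by g is 0. Divide f by g (g is monic, so eliminate the leading term of the running remainder at each step):
  leading term x^4: subtract (x)·g(x) = x^4 + 2·x^3 + 4·x^2 + 3·x, leaving 2·x^3 + 4·x^2 + 10·x + 8
  leading term 2·x^3: subtract (2)·g(x) = 2·x^3 + 4·x^2 + 8·x + 6, leaving 2·x + 2
The remainder r(x) = 2·x + 2 ≠ 0 (and deg r < deg g), so g ∤ f, i.e. f ∉ (g).

Final answer: NO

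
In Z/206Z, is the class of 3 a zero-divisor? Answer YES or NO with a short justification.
gcd(3, 206) = 1, so 3 is a unit in Z/206Z (it has a multiplicative inverse). A unit cannot be a zero-divisor: if 3·b ≡ 0 then multiplying both sides by 3^(−1) gives b ≡ 0. So 3 is not a zero-divisor.

Final answer: NO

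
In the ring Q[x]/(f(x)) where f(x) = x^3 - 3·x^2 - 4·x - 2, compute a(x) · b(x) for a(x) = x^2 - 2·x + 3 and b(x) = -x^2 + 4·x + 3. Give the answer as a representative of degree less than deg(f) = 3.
a · b ≡ -3·x^2 + 16·x + 15 (mod f(x))

First multiply in Q[x] without reducing: a · b = -x^4 + 6·x^3 - 8·x^2 + 6·x + 9. Now divide by f(x) = x^3 - 3·x^2 - 4·x - 2, eliminating the leading term at each step:
  leading term -x^4: subtract (-x)·f(x) = -x^4 + 3·x^3 + 4·x^2 + 2·x, leaving 3·x^3 - 12·x^2 + 4·x + 9
  leading term 3·x^3: subtract (3)·f(x) = 3·x^3 - 9·x^2 - 12·x - 6, leaving -3·x^2 + 16·x + 15
The degree is now < 3, so this is the remainder. Hence a · b ≡ -3·x^2 + 16·x + 15 in Q[x]/(f).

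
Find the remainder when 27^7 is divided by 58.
Use repeated squaring. Binary(7) = 111. Walk through the bits of the exponent 7 left-to-right: at each bit after the leading one, square the running value, then multiply by 27 if the bit is 1 (always reducing mod 58):
  bit 1 = 1 (leading): start with 27.
  bit 2 = 1: square 27^2 = 729 ≡ 33; bit is 1, so multiply 33·27 = 891 ≡ 21 (mod 58).
  bit 3 = 1: square 21^2 = 441 ≡ 35; bit is 1, so multiply 35·27 = 945 ≡ 17 (mod 58).
Final value: 27^7 ≡ 17 (mod 58).

Final answer: 17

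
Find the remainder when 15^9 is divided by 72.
63

Use repeated squaring. Binary(9) = 1001. Walk through the bits of the exponent 9 left-to-right: at each bit after the leading one, square the running value, then multiply by 15 if the bit is 1 (always reducing mod 72):
  bit 1 = 1 (leading): start with 15.
  bit 2 = 0: square 15^2 = 225 ≡ 9 (mod 72).
  bit 3 = 0: square 9^2 = 81 ≡ 9 (mod 72).
  bit 4 = 1: square 9^2 = 81 ≡ 9; bit is 1, so multiply 9·15 = 135 ≡ 63 (mod 72).
Final value: 15^9 ≡ 63 (mod 72).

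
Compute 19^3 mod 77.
6

Use repeated squaring. Binary(3) = 11. Walk through the bits of the exponent 3 left-to-right: at each bit after the leading one, square the running value, then multiply by 19 if the bit is 1 (always reducing mod 77):
  bit 1 = 1 (leading): start with 19.
  bit 2 = 1: square 19^2 = 361 ≡ 53; bit is 1, so multiply 53·19 = 1007 ≡ 6 (mod 77).
Final value: 19^3 ≡ 6 (mod 77).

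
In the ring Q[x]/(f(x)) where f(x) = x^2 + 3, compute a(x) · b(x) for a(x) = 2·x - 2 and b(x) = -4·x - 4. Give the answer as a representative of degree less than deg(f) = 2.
a · b ≡ 32 (mod f(x))

First multiply in Q[x] without reducing: a · b = 8 - 8·x^2. Now divide by f(x) = x^2 + 3, eliminating the leading term at each step:
  leading term -8·x^2: subtract (-8)·f(x) = -8·x^2 - 24, leaving 32
The degree is now < 2, so this is the remainder. Hence a · b ≡ 32 in Q[x]/(f).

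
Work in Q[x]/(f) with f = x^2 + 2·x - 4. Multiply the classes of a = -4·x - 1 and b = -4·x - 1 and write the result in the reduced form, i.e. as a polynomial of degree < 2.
First multiply in Q[x] without reducing: a · b = 16·x^2 + 8·x + 1. Now divide by f(x) = x^2 + 2·x - 4, eliminating the leading term at each step:
  leading term 16·x^2: subtract (16)·f(x) = 16·x^2 + 32·x - 64, leaving 65 - 24·x
The degree is now < 2, so this is the remainder. Hence a · b ≡ 65 - 24·x in Q[x]/(f).

Final answer: a · b ≡ 65 - 24·x (mod f(x))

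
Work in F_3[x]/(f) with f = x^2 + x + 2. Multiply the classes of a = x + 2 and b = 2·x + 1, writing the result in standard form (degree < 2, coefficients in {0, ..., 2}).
Multiply as integer polynomials: a · b = 2·x^2 + 5·x + 2. Reducing coefficients mod 3: a · b ≡ 2·x^2 + 2·x + 2. Now divide by f(x) = x^2 + x + 2 in F_3[x], eliminating the leading term at each step:
  leading term 2·x^2: subtract (2)·f(x) = 2·x^2 + 2·x + 1, leaving 1 (coefficients mod 3)
The degree is now < 2, so this is the remainder. Hence a · b ≡ 1 in F_3[x]/(f).

Final answer: a · b ≡ 1 (mod f(x))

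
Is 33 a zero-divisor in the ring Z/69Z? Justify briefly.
gcd(33, 69) = 3 > 1, so 33 is not a unit in Z/69Z. In Z/nZ every nonzero non-unit is a zero-divisor: explicitly, take b = 69/gcd = 23 ≠ 0 (mod 69); then 33·23 = 759 = 11·69, i.e. 33·23 ≡ 0 (mod 69). So 33 is a zero-divisor.

Final answer: YES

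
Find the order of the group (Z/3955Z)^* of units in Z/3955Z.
(Z/3955Z)^* consists of the classes a with gcd(a, 3955) = 1, so its order is φ(3955). φ is multiplicative, with φ(p^e) = p^e − p^(e−1). Factorise 3955 = 5 · 7 · 113. Then
  φ(3955) = (5 − 1) · (7 − 1) · (113 − 1) = 4 · 6 · 112 = 2688.
Thus |(Z/3955Z)^*| = 2688.

Final answer: |(Z/3955Z)^*| = 2688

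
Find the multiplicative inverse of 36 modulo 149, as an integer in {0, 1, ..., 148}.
36^(−1) ≡ 29 (mod 149)

Apply the extended Euclidean algorithm to (149, 36), tracking rows (r, s, t) with s·149 + t·36 = r. Each division r_prev = q·r_cur + r_new produces the new row as (previous row) − q·(current row):
  row A: (149, 1, 0)   [1·149 + 0·36 = 149]
  row B: (36, 0, 1)   [0·149 + 1·36 = 36]
  149 = 4·36 + 5   → row C = row A − 4·row B = (5, 1, −4)   [check: 1·149 − 4·36 = 5]
  36 = 7·5 + 1   → row D = row B − 7·row C = (1, −7, 29)   [check: −7·149 + 29·36 = 1]
  5 = 5·1 + 0   → remainder 0, stop. gcd = 1 (last nonzero row D).
The gcd is 1, so 36 is invertible mod 149. The last nonzero row gives −7·149 + 29·36 = 1, so t = 29. So 36^(−1) ≡ 29 (mod 149). Verify: 36 · 29 = 1044 ≡ 1 (mod 149). ✓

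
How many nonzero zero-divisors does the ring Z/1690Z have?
Z/1690Z has 1065 nonzero zero-divisors

In Z/1690Z each nonzero element is either a unit (gcd with 1690 is 1) or a zero-divisor (gcd > 1). The number of units is φ(1690): factorise 1690 = 2 · 5 · 13^2, so φ(1690) = (2 − 1) · (5 − 1) · (13^2 − 13^1) = 1 · 4 · 156 = 624. The nonzero elements number 1690 − 1 = 1689. Hence the nonzero zero-divisors number 1689 − 624 = 1065.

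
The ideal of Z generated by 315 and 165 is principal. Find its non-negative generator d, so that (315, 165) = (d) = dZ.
In the PID Z, (a, b) is generated by gcd(a, b). Compute gcd(315, 165) with the extended Euclidean algorithm, tracking rows (r, s, t) with s·315 + t·165 = r:
  row A: (315, 1, 0)   [1·315 + 0·165 = 315]
  row B: (165, 0, 1)   [0·315 + 1·165 = 165]
  315 = 1·165 + 150   → row C = row A − 1·row B = (150, 1, −1)   [check: 1·315 − 1·165 = 150]
  165 = 1·150 + 15   → row D = row B − 1·row C = (15, −1, 2)   [check: −1·315 + 2·165 = 15]
  150 = 10·15 + 0   → remainder 0, stop. gcd = 15 (last nonzero row D).
So gcd(315, 165) = 15, with Bézout identity −1·315 + 2·165 = 15. Containment (⊇): the Bézout identity exhibits 15 as an element of (315, 165), giving (15) ⊆ (315, 165). Containment (⊆): since 15 | 315 and 15 | 165 (315 = 15·21, 165 = 15·11), every Z-linear combination of 315 and 165 is divisible by 15, so (315, 165) ⊆ (15). Therefore (315, 165) = (15), d = 15.

Final answer: (315, 165) = (15); d = 15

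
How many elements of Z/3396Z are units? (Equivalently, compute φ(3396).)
Z/3396Z has φ(3396) = 1128 units

An element a ∈ Z/3396Z is a unit iff gcd(a, 3396) = 1, so the number of units is φ(3396). φ is multiplicative, with φ(p^e) = p^e − p^(e−1). Factorise 3396 = 2^2 · 3 · 283. Then
  φ(3396) = (2^2 − 2^1) · (3 − 1) · (283 − 1) = 2 · 2 · 282 = 1128.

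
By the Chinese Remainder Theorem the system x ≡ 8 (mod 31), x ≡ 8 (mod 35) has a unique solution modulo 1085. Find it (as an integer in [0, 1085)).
x ≡ 8 (mod 1085); the representative in [0, 1085) is 8

The moduli 31, 35 are pairwise coprime, so by the CRT there is a unique solution mod 31·35 = 1085.
Solve by successive substitution. Start with x ≡ 8 (mod 31).
  Combine with x ≡ 8 (mod 35): write x = 8 + 31·t and require 8 + 31·t ≡ 8 (mod 35), i.e. 31·t ≡ 8 − 8 ≡ 0 (mod 35). Since 31^(−1) ≡ 26 (mod 35), t ≡ 26·0 ≡ 0 (mod 35). So x ≡ 8 + 31·0 = 8 (mod 1085).
Unique solution in [0, 1085): x = 8.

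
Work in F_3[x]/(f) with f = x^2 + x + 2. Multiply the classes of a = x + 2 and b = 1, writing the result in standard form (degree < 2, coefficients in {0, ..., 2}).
Multiply as integer polynomials: a · b = x + 2. Reducing coefficients mod 3: a · b ≡ x + 2. This already has degree < 2, so no reduction by f is needed. Hence a · b ≡ x + 2 in F_3[x]/(f).

Final answer: a · b ≡ x + 2 (mod f(x))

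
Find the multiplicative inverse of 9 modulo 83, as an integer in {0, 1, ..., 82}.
Apply the extended Euclidean algorithm to (83, 9), tracking rows (r, s, t) with s·83 + t·9 = r. Each division r_prev = q·r_cur + r_new produces the new row as (previous row) − q·(current row):
  row A: (83, 1, 0)   [1·83 + 0·9 = 83]
  row B: (9, 0, 1)   [0·83 + 1·9 = 9]
  83 = 9·9 + 2   → row C = row A − 9·row B = (2, 1, −9)   [check: 1·83 − 9·9 = 2]
  9 = 4·2 + 1   → row D = row B − 4·row C = (1, −4, 37)   [check: −4·83 + 37·9 = 1]
  2 = 2·1 + 0   → remainder 0, stop. gcd = 1 (last nonzero row D).
The gcd is 1, so 9 is invertible mod 83. The last nonzero row gives −4·83 + 37·9 = 1, so t = 37. So 9^(−1) ≡ 37 (mod 83). Verify: 9 · 37 = 333 ≡ 1 (mod 83). ✓

Final answer: 9^(−1) ≡ 37 (mod 83)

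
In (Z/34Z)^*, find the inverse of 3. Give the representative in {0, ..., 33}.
3^(−1) ≡ 23 (mod 34)

Apply the extended Euclidean algorithm to (34, 3), tracking rows (r, s, t) with s·34 + t·3 = r. Each division r_prev = q·r_cur + r_new produces the new row as (previous row) − q·(current row):
  row A: (34, 1, 0)   [1·34 + 0·3 = 34]
  row B: (3, 0, 1)   [0·34 + 1·3 = 3]
  34 = 11·3 + 1   → row C = row A − 11·row B = (1, 1, −11)   [check: 1·34 − 11·3 = 1]
  3 = 3·1 + 0   → remainder 0, stop. gcd = 1 (last nonzero row C).
The gcd is 1, so 3 is invertible mod 34. The last nonzero row gives 1·34 − 11·3 = 1, so t = −11. So 3^(−1) ≡ −11 ≡ 23 (mod 34). Verify: 3 · 23 = 69 ≡ 1 (mod 34). ✓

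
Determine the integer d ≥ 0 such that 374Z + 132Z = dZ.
In the PID Z, (a, b) is generated by gcd(a, b). Compute gcd(374, 132) with the extended Euclidean algorithm, tracking rows (r, s, t) with s·374 + t·132 = r:
  row A: (374, 1, 0)   [1·374 + 0·132 = 374]
  row B: (132, 0, 1)   [0·374 + 1·132 = 132]
  374 = 2·132 + 110   → row C = row A − 2·row B = (110, 1, −2)   [check: 1·374 − 2·132 = 110]
  132 = 1·110 + 22   → row D = row B − 1·row C = (22, −1, 3)   [check: −1·374 + 3·132 = 22]
  110 = 5·22 + 0   → remainder 0, stop. gcd = 22 (last nonzero row D).
So gcd(374, 132) = 22, with Bézout identity −1·374 + 3·132 = 22. Containment (⊇): the Bézout identity exhibits 22 as an element of (374, 132), giving (22) ⊆ (374, 132). Containment (⊆): since 22 | 374 and 22 | 132 (374 = 22·17, 132 = 22·6), every Z-linear combination of 374 and 132 is divisible by 22, so (374, 132) ⊆ (22). Therefore (374, 132) = (22), d = 22.

Final answer: (374, 132) = (22); d = 22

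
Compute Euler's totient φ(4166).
φ is multiplicative, with φ(p^e) = p^e − p^(e−1). Factorise 4166 = 2 · 2083. Then
  φ(4166) = (2 − 1) · (2083 − 1) = 1 · 2082 = 2082.

Final answer: φ(4166) = 2082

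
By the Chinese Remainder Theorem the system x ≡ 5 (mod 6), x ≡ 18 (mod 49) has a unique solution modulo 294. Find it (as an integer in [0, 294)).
The moduli 6, 49 are pairwise coprime, so by the CRT there is a unique solution mod 6·49 = 294.
Solve by successive substitution. Start with x ≡ 5 (mod 6).
  Combine with x ≡ 18 (mod 49): write x = 5 + 6·t and require 5 + 6·t ≡ 18 (mod 49), i.e. 6·t ≡ 18 − 5 ≡ 13 (mod 49). Since 6^(−1) ≡ 41 (mod 49), t ≡ 41·13 ≡ 43 (mod 49). So x ≡ 5 + 6·43 = 263 (mod 294).
Unique solution in [0, 294): x = 263.

Final answer: x ≡ 263 (mod 294); the representative in [0, 294) is 263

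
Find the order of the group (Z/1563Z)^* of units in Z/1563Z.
|(Z/1563Z)^*| = 1040

(Z/1563Z)^* consists of the classes a with gcd(a, 1563) = 1, so its order is φ(1563). φ is multiplicative, with φ(p^e) = p^e − p^(e−1). Factorise 1563 = 3 · 521. Then
  φ(1563) = (3 − 1) · (521 − 1) = 2 · 520 = 1040.
Thus |(Z/1563Z)^*| = 1040.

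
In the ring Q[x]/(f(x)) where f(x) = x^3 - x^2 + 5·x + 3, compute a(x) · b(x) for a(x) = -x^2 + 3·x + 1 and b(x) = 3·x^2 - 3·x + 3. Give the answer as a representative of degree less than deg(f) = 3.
First multiply in Q[x] without reducing: a · b = -3·x^4 + 12·x^3 - 9·x^2 + 6·x + 3. Now divide by f(x) = x^3 - x^2 + 5·x + 3, eliminating the leading term at each step:
  leading term -3·x^4: subtract (-3·x)·f(x) = -3·x^4 + 3·x^3 - 15·x^2 - 9·x, leaving 9·x^3 + 6·x^2 + 15·x + 3
  leading term 9·x^3: subtract (9)·f(x) = 9·x^3 - 9·x^2 + 45·x + 27, leaving 15·x^2 - 30·x - 24
The degree is now < 3, so this is the remainder. Hence a · b ≡ 15·x^2 - 30·x - 24 in Q[x]/(f).

Final answer: a · b ≡ 15·x^2 - 30·x - 24 (mod f(x))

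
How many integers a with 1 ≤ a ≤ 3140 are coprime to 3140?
The number of a ∈ {1, ..., 3140} with gcd(a, 3140) = 1 is by definition Euler's totient φ(3140). φ is multiplicative, with φ(p^e) = p^e − p^(e−1). Factorise 3140 = 2^2 · 5 · 157. Then
  φ(3140) = (2^2 − 2^1) · (5 − 1) · (157 − 1) = 2 · 4 · 156 = 1248.
So there are 1248 such integers.

Final answer: 1248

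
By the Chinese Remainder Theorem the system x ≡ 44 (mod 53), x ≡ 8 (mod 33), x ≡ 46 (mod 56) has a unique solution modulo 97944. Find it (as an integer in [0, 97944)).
The moduli 53, 33, 56 are pairwise coprime, so by the CRT there is a unique solution mod 53·33·56 = 97944.
Solve by successive substitution. Start with x ≡ 44 (mod 53).
  Combine with x ≡ 8 (mod 33): write x = 44 + 53·t and require 44 + 53·t ≡ 8 (mod 33), i.e. 53·t ≡ 8 − 44 ≡ 30 (mod 33). Since 53^(−1) ≡ 5 (mod 33) (53 ≡ 20 (mod 33)), t ≡ 5·30 ≡ 18 (mod 33). So x ≡ 44 + 53·18 = 998 (mod 1749).
  Combine with x ≡ 46 (mod 56): write x = 998 + 1749·t and require 998 + 1749·t ≡ 46 (mod 56), i.e. 1749·t ≡ 46 − 998 ≡ 0 (mod 56). Since 1749^(−1) ≡ 13 (mod 56) (1749 ≡ 13 (mod 56)), t ≡ 13·0 ≡ 0 (mod 56). So x ≡ 998 + 1749·0 = 998 (mod 97944).
Unique solution in [0, 97944): x = 998.

Final answer: x ≡ 998 (mod 97944); the representative in [0, 97944) is 998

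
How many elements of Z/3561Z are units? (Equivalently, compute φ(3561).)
An element a ∈ Z/3561Z is a unit iff gcd(a, 3561) = 1, so the number of units is φ(3561). φ is multiplicative, with φ(p^e) = p^e − p^(e−1). Factorise 3561 = 3 · 1187. Then
  φ(3561) = (3 − 1) · (1187 − 1) = 2 · 1186 = 2372.

Final answer: Z/3561Z has φ(3561) = 2372 units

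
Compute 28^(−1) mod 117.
Apply the extended Euclidean algorithm to (117, 28), tracking rows (r, s, t) with s·117 + t·28 = r. Each division r_prev = q·r_cur + r_new produces the new row as (previous row) − q·(current row):
  row A: (117, 1, 0)   [1·117 + 0·28 = 117]
  row B: (28, 0, 1)   [0·117 + 1·28 = 28]
  117 = 4·28 + 5   → row C = row A − 4·row B = (5, 1, −4)   [check: 1·117 − 4·28 = 5]
  28 = 5·5 + 3   → row D = row B − 5·row C = (3, −5, 21)   [check: −5·117 + 21·28 = 3]
  5 = 1·3 + 2   → row E = row C − 1·row D = (2, 6, −25)   [check: 6·117 − 25·28 = 2]
  3 = 1·2 + 1   → row F = row D − 1·row E = (1, −11, 46)   [check: −11·117 + 46·28 = 1]
  2 = 2·1 + 0   → remainder 0, stop. gcd = 1 (last nonzero row F).
The gcd is 1, so 28 is invertible mod 117. The last nonzero row gives −11·117 + 46·28 = 1, so t = 46. So 28^(−1) ≡ 46 (mod 117). Verify: 28 · 46 = 1288 ≡ 1 (mod 117). ✓

Final answer: 28^(−1) ≡ 46 (mod 117)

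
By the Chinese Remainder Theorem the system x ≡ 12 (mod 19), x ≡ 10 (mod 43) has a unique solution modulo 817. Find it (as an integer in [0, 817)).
x ≡ 354 (mod 817); the representative in [0, 817) is 354

The moduli 19, 43 are pairwise coprime, so by the CRT there is a unique solution mod 19·43 = 817.
Solve by successive substitution. Start with x ≡ 12 (mod 19).
  Combine with x ≡ 10 (mod 43): write x = 12 + 19·t and require 12 + 19·t ≡ 10 (mod 43), i.e. 19·t ≡ 10 − 12 ≡ 41 (mod 43). Since 19^(−1) ≡ 34 (mod 43), t ≡ 34·41 ≡ 18 (mod 43). So x ≡ 12 + 19·18 = 354 (mod 817).
Unique solution in [0, 817): x = 354.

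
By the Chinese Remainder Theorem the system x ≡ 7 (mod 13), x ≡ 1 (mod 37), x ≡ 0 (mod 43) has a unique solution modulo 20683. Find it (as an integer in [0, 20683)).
The moduli 13, 37, 43 are pairwise coprime, so by the CRT there is a unique solution mod 13·37·43 = 20683.
Solve by successive substitution. Start with x ≡ 7 (mod 13).
  Combine with x ≡ 1 (mod 37): write x = 7 + 13·t and require 7 + 13·t ≡ 1 (mod 37), i.e. 13·t ≡ 1 − 7 ≡ 31 (mod 37). Since 13^(−1) ≡ 20 (mod 37), t ≡ 20·31 ≡ 28 (mod 37). So x ≡ 7 + 13·28 = 371 (mod 481).
  Combine with x ≡ 0 (mod 43): write x = 371 + 481·t and require 371 + 481·t ≡ 0 (mod 43), i.e. 481·t ≡ 0 − 371 ≡ 16 (mod 43). Since 481^(−1) ≡ 27 (mod 43) (481 ≡ 8 (mod 43)), t ≡ 27·16 ≡ 2 (mod 43). So x ≡ 371 + 481·2 = 1333 (mod 20683).
Unique solution in [0, 20683): x = 1333.

Final answer: x ≡ 1333 (mod 20683); the representative in [0, 20683) is 1333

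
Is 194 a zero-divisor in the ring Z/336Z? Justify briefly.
gcd(194, 336) = 2 > 1, so 194 is not a unit in Z/336Z. In Z/nZ every nonzero non-unit is a zero-divisor: explicitly, take b = 336/gcd = 168 ≠ 0 (mod 336); then 194·168 = 32592 = 97·336, i.e. 194·168 ≡ 0 (mod 336). So 194 is a zero-divisor.

Final answer: YES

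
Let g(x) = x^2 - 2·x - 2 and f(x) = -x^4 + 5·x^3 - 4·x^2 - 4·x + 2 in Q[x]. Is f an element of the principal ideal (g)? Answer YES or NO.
In Q[x] the ideal (g) consists of all multiples of g, so f ∈ (g) iff g | f, i.e. iff the remainder of f on division by g is 0. Divide f by g (g is monic, so eliminate the leading term of the running remainder at each step):
  leading term -x^4: subtract (-x^2)·g(x) = -x^4 + 2·x^3 + 2·x^2, leaving 3·x^3 - 6·x^2 - 4·x + 2
  leading term 3·x^3: subtract (3·x)·g(x) = 3·x^3 - 6·x^2 - 6·x, leaving 2·x + 2
The remainder r(x) = 2·x + 2 ≠ 0 (and deg r < deg g), so g ∤ f, i.e. f ∉ (g).

Final answer: NO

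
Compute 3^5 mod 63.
Use repeated squaring. Binary(5) = 101. Walk through the bits of the exponent 5 left-to-right: at each bit after the leading one, square the running value, then multiply by 3 if the bit is 1 (always reducing mod 63):
  bit 1 = 1 (leading): start with 3.
  bit 2 = 0: square 3^2 = 9 (mod 63).
  bit 3 = 1: square 9^2 = 81 ≡ 18; bit is 1, so multiply 18·3 = 54 (mod 63).
Final value: 3^5 ≡ 54 (mod 63).

Final answer: 54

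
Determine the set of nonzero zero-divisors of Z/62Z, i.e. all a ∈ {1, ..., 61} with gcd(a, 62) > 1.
nonzero zero-divisors of Z/62Z = {2, 4, 6, 8, 10, 12, 14, 16, 18, 20, 22, 24, 26, 28, 30, 31, 32, 34, 36, 38, 40, 42, 44, 46, 48, 50, 52, 54, 56, 58, 60}

An element a ∈ Z/62Z (with a ≠ 0) is a zero-divisor iff gcd(a, 62) > 1 (because a is a unit precisely when gcd(a, n) = 1, and in Z/nZ every nonzero, non-unit element is a zero-divisor). Scan a = 1, ..., 61 and keep those with gcd(a, 62) > 1:
  gcd(2, 62) = 2, gcd(4, 62) = 2, gcd(6, 62) = 2, gcd(8, 62) = 2, gcd(10, 62) = 2, gcd(12, 62) = 2, gcd(14, 62) = 2, gcd(16, 62) = 2, gcd(18, 62) = 2, gcd(20, 62) = 2, gcd(22, 62) = 2, gcd(24, 62) = 2, gcd(26, 62) = 2, gcd(28, 62) = 2, gcd(30, 62) = 2, gcd(31, 62) = 31, gcd(32, 62) = 2, gcd(34, 62) = 2, gcd(36, 62) = 2, gcd(38, 62) = 2, gcd(40, 62) = 2, gcd(42, 62) = 2, gcd(44, 62) = 2, gcd(46, 62) = 2, gcd(48, 62) = 2, gcd(50, 62) = 2, gcd(52, 62) = 2, gcd(54, 62) = 2, gcd(56, 62) = 2, gcd(58, 62) = 2, gcd(60, 62) = 2.
All other a ∈ {1, ..., 61} have gcd(a, 62) = 1 and are units. So the nonzero zero-divisors are exactly the 31 values of a appearing in this scan.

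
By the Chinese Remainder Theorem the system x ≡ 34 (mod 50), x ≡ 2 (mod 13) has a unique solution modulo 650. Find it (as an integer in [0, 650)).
x ≡ 184 (mod 650); the representative in [0, 650) is 184

The moduli 50, 13 are pairwise coprime, so by the CRT there is a unique solution mod 50·13 = 650.
Solve by successive substitution. Start with x ≡ 34 (mod 50).
  Combine with x ≡ 2 (mod 13): write x = 34 + 50·t and require 34 + 50·t ≡ 2 (mod 13), i.e. 50·t ≡ 2 − 34 ≡ 7 (mod 13). Since 50^(−1) ≡ 6 (mod 13) (50 ≡ 11 (mod 13)), t ≡ 6·7 ≡ 3 (mod 13). So x ≡ 34 + 50·3 = 184 (mod 650).
Unique solution in [0, 650): x = 184.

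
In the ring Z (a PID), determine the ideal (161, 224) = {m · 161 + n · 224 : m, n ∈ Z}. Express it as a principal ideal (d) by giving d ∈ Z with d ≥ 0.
(161, 224) = (7); d = 7

In the PID Z, (a, b) is generated by gcd(a, b). Compute gcd(224, 161) with the extended Euclidean algorithm, tracking rows (r, s, t) with s·224 + t·161 = r:
  row A: (224, 1, 0)   [1·224 + 0·161 = 224]
  row B: (161, 0, 1)   [0·224 + 1·161 = 161]
  224 = 1·161 + 63   → row C = row A − 1·row B = (63, 1, −1)   [check: 1·224 − 1·161 = 63]
  161 = 2·63 + 35   → row D = row B − 2·row C = (35, −2, 3)   [check: −2·224 + 3·161 = 35]
  63 = 1·35 + 28   → row E = row C − 1·row D = (28, 3, −4)   [check: 3·224 − 4·161 = 28]
  35 = 1·28 + 7   → row F = row D − 1·row E = (7, −5, 7)   [check: −5·224 + 7·161 = 7]
  28 = 4·7 + 0   → remainder 0, stop. gcd = 7 (last nonzero row F).
So gcd(161, 224) = 7, with Bézout identity −5·224 + 7·161 = 7. Containment (⊇): the Bézout identity exhibits 7 as an element of (161, 224), giving (7) ⊆ (161, 224). Containment (⊆): since 7 | 161 and 7 | 224 (161 = 7·23, 224 = 7·32), every Z-linear combination of 161 and 224 is divisible by 7, so (161, 224) ⊆ (7). Therefore (161, 224) = (7), d = 7.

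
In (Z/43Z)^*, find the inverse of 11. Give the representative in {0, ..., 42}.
11^(−1) ≡ 4 (mod 43)

Apply the extended Euclidean algorithm to (43, 11), tracking rows (r, s, t) with s·43 + t·11 = r. Each division r_prev = q·r_cur + r_new produces the new row as (previous row) − q·(current row):
  row A: (43, 1, 0)   [1·43 + 0·11 = 43]
  row B: (11, 0, 1)   [0·43 + 1·11 = 11]
  43 = 3·11 + 10   → row C = row A − 3·row B = (10, 1, −3)   [check: 1·43 − 3·11 = 10]
  11 = 1·10 + 1   → row D = row B − 1·row C = (1, −1, 4)   [check: −1·43 + 4·11 = 1]
  10 = 10·1 + 0   → remainder 0, stop. gcd = 1 (last nonzero row D).
The gcd is 1, so 11 is invertible mod 43. The last nonzero row gives −1·43 + 4·11 = 1, so t = 4. So 11^(−1) ≡ 4 (mod 43). Verify: 11 · 4 = 44 ≡ 1 (mod 43). ✓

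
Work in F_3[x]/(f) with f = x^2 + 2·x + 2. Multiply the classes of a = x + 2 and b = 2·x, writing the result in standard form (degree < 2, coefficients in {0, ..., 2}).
Multiply as integer polynomials: a · b = 2·x^2 + 4·x. Reducing coefficients mod 3: a · b ≡ 2·x^2 + x. Now divide by f(x) = x^2 + 2·x + 2 in F_3[x], eliminating the leading term at each step:
  leading term 2·x^2: subtract (2)·f(x) = 2·x^2 + x + 1, leaving 2 (coefficients mod 3)
The degree is now < 2, so this is the remainder. Hence a · b ≡ 2 in F_3[x]/(f).

Final answer: a · b ≡ 2 (mod f(x))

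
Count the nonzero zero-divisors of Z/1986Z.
Z/1986Z has 1325 nonzero zero-divisors

In Z/1986Z each nonzero element is either a unit (gcd with 1986 is 1) or a zero-divisor (gcd > 1). The number of units is φ(1986): factorise 1986 = 2 · 3 · 331, so φ(1986) = (2 − 1) · (3 − 1) · (331 − 1) = 1 · 2 · 330 = 660. The nonzero elements number 1986 − 1 = 1985. Hence the nonzero zero-divisors number 1985 − 660 = 1325.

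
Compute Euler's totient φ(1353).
φ is multiplicative, with φ(p^e) = p^e − p^(e−1). Factorise 1353 = 3 · 11 · 41. Then
  φ(1353) = (3 − 1) · (11 − 1) · (41 − 1) = 2 · 10 · 40 = 800.

Final answer: φ(1353) = 800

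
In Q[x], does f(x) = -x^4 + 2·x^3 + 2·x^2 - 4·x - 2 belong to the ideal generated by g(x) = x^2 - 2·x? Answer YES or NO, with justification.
NO

In Q[x] the ideal (g) consists of all multiples of g, so f ∈ (g) iff g | f, i.e. iff the remainder of f on division by g is 0. Divide f by g (g is monic, so eliminate the leading term of the running remainder at each step):
  leading term -x^4: subtract (-x^2)·g(x) = -x^4 + 2·x^3, leaving 2·x^2 - 4·x - 2
  leading term 2·x^2: subtract (2)·g(x) = 2·x^2 - 4·x, leaving -2
The remainder r(x) = -2 ≠ 0 (and deg r < deg g), so g ∤ f, i.e. f ∉ (g).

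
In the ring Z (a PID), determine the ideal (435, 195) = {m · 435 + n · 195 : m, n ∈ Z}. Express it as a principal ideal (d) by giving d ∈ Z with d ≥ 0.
In the PID Z, (a, b) is generated by gcd(a, b). Compute gcd(435, 195) with the extended Euclidean algorithm, tracking rows (r, s, t) with s·435 + t·195 = r:
  row A: (435, 1, 0)   [1·435 + 0·195 = 435]
  row B: (195, 0, 1)   [0·435 + 1·195 = 195]
  435 = 2·195 + 45   → row C = row A − 2·row B = (45, 1, −2)   [check: 1·435 − 2·195 = 45]
  195 = 4·45 + 15   → row D = row B − 4·row C = (15, −4, 9)   [check: −4·435 + 9·195 = 15]
  45 = 3·15 + 0   → remainder 0, stop. gcd = 15 (last nonzero row D).
So gcd(435, 195) = 15, with Bézout identity −4·435 + 9·195 = 15. Containment (⊇): the Bézout identity exhibits 15 as an element of (435, 195), giving (15) ⊆ (435, 195). Containment (⊆): since 15 | 435 and 15 | 195 (435 = 15·29, 195 = 15·13), every Z-linear combination of 435 and 195 is divisible by 15, so (435, 195) ⊆ (15). Therefore (435, 195) = (15), d = 15.

Final answer: (435, 195) = (15); d = 15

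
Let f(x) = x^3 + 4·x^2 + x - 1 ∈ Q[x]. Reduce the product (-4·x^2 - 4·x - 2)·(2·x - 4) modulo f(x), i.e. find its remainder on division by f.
a · b ≡ 40·x^2 + 20·x (mod f(x))

First multiply in Q[x] without reducing: a · b = -8·x^3 + 8·x^2 + 12·x + 8. Now divide by f(x) = x^3 + 4·x^2 + x - 1, eliminating the leading term at each step:
  leading term -8·x^3: subtract (-8)·f(x) = -8·x^3 - 32·x^2 - 8·x + 8, leaving 40·x^2 + 20·x
The degree is now < 3, so this is the remainder. Hence a · b ≡ 40·x^2 + 20·x in Q[x]/(f).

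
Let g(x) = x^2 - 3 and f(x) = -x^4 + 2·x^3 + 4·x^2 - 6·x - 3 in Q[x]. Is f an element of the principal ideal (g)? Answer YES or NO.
YES

In Q[x] the ideal (g) consists of all multiples of g, so f ∈ (g) iff g | f, i.e. iff the remainder of f on division by g is 0. Divide f by g (g is monic, so eliminate the leading term of the running remainder at each step):
  leading term -x^4: subtract (-x^2)·g(x) = -x^4 + 3·x^2, leaving 2·x^3 + x^2 - 6·x - 3
  leading term 2·x^3: subtract (2·x)·g(x) = 2·x^3 - 6·x, leaving x^2 - 3
  leading term x^2: subtract (1)·g(x) = x^2 - 3, leaving 0
The remainder is 0, so f(x) = g(x) · h(x) with h(x) = -x^2 + 2·x + 1. Hence g | f, i.e. f ∈ (g).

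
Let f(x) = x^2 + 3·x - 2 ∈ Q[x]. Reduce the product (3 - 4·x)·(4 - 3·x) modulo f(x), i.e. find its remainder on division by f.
a · b ≡ 36 - 61·x (mod f(x))

First multiply in Q[x] without reducing: a · b = 12·x^2 - 25·x + 12. Now divide by f(x) = x^2 + 3·x - 2, eliminating the leading term at each step:
  leading term 12·x^2: subtract (12)·f(x) = 12·x^2 + 36·x - 24, leaving 36 - 61·x
The degree is now < 2, so this is the remainder. Hence a · b ≡ 36 - 61·x in Q[x]/(f).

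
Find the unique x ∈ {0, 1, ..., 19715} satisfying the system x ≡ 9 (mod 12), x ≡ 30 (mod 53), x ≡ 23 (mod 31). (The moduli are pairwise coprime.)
x ≡ 5913 (mod 19716); the representative in [0, 19716) is 5913

The moduli 12, 53, 31 are pairwise coprime, so by the CRT there is a unique solution mod 12·53·31 = 19716.
Solve by successive substitution. Start with x ≡ 9 (mod 12).
  Combine with x ≡ 30 (mod 53): write x = 9 + 12·t and require 9 + 12·t ≡ 30 (mod 53), i.e. 12·t ≡ 30 − 9 ≡ 21 (mod 53). Since 12^(−1) ≡ 31 (mod 53), t ≡ 31·21 ≡ 15 (mod 53). So x ≡ 9 + 12·15 = 189 (mod 636).
  Combine with x ≡ 23 (mod 31): write x = 189 + 636·t and require 189 + 636·t ≡ 23 (mod 31), i.e. 636·t ≡ 23 − 189 ≡ 20 (mod 31). Since 636^(−1) ≡ 2 (mod 31) (636 ≡ 16 (mod 31)), t ≡ 2·20 ≡ 9 (mod 31). So x ≡ 189 + 636·9 = 5913 (mod 19716).
Unique solution in [0, 19716): x = 5913.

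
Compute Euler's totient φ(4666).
φ(4666) = 2332

φ is multiplicative, with φ(p^e) = p^e − p^(e−1). Factorise 4666 = 2 · 2333. Then
  φ(4666) = (2 − 1) · (2333 − 1) = 1 · 2332 = 2332.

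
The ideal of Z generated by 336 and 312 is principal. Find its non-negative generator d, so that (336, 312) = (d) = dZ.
(336, 312) = (24); d = 24

In the PID Z, (a, b) is generated by gcd(a, b). Compute gcd(336, 312) with the extended Euclidean algorithm, tracking rows (r, s, t) with s·336 + t·312 = r:
  row A: (336, 1, 0)   [1·336 + 0·312 = 336]
  row B: (312, 0, 1)   [0·336 + 1·312 = 312]
  336 = 1·312 + 24   → row C = row A − 1·row B = (24, 1, −1)   [check: 1·336 − 1·312 = 24]
  312 = 13·24 + 0   → remainder 0, stop. gcd = 24 (last nonzero row C).
So gcd(336, 312) = 24, with Bézout identity 1·336 − 1·312 = 24. Containment (⊇): the Bézout identity exhibits 24 as an element of (336, 312), giving (24) ⊆ (336, 312). Containment (⊆): since 24 | 336 and 24 | 312 (336 = 24·14, 312 = 24·13), every Z-linear combination of 336 and 312 is divisible by 24, so (336, 312) ⊆ (24). Therefore (336, 312) = (24), d = 24.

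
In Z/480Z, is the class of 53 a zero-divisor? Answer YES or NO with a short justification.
NO

gcd(53, 480) = 1, so 53 is a unit in Z/480Z (it has a multiplicative inverse). A unit cannot be a zero-divisor: if 53·b ≡ 0 then multiplying both sides by 53^(−1) gives b ≡ 0. So 53 is not a zero-divisor.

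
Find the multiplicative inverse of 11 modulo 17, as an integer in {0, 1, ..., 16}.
11^(−1) ≡ 14 (mod 17)

Apply the extended Euclidean algorithm to (17, 11), tracking rows (r, s, t) with s·17 + t·11 = r. Each division r_prev = q·r_cur + r_new produces the new row as (previous row) − q·(current row):
  row A: (17, 1, 0)   [1·17 + 0·11 = 17]
  row B: (11, 0, 1)   [0·17 + 1·11 = 11]
  17 = 1·11 + 6   → row C = row A − 1·row B = (6, 1, −1)   [check: 1·17 − 1·11 = 6]
  11 = 1·6 + 5   → row D = row B − 1·row C = (5, −1, 2)   [check: −1·17 + 2·11 = 5]
  6 = 1·5 + 1   → row E = row C − 1·row D = (1, 2, −3)   [check: 2·17 − 3·11 = 1]
  5 = 5·1 + 0   → remainder 0, stop. gcd = 1 (last nonzero row E).
The gcd is 1, so 11 is invertible mod 17. The last nonzero row gives 2·17 − 3·11 = 1, so t = −3. So 11^(−1) ≡ −3 ≡ 14 (mod 17). Verify: 11 · 14 = 154 ≡ 1 (mod 17). ✓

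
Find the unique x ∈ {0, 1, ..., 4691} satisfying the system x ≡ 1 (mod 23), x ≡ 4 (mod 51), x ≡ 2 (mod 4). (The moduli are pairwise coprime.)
x ≡ 2554 (mod 4692); the representative in [0, 4692) is 2554

The moduli 23, 51, 4 are pairwise coprime, so by the CRT there is a unique solution mod 23·51·4 = 4692.
Solve by successive substitution. Start with x ≡ 1 (mod 23).
  Combine with x ≡ 4 (mod 51): write x = 1 + 23·t and require 1 + 23·t ≡ 4 (mod 51), i.e. 23·t ≡ 4 − 1 ≡ 3 (mod 51). Since 23^(−1) ≡ 20 (mod 51), t ≡ 20·3 ≡ 9 (mod 51). So x ≡ 1 + 23·9 = 208 (mod 1173).
  Combine with x ≡ 2 (mod 4): write x = 208 + 1173·t and require 208 + 1173·t ≡ 2 (mod 4), i.e. 1173·t ≡ 2 − 208 ≡ 2 (mod 4). Since 1173^(−1) ≡ 1 (mod 4) (1173 ≡ 1 (mod 4)), t ≡ 1·2 ≡ 2 (mod 4). So x ≡ 208 + 1173·2 = 2554 (mod 4692).
Unique solution in [0, 4692): x = 2554.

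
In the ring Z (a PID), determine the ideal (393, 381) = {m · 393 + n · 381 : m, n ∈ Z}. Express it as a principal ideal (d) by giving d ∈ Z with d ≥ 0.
(393, 381) = (3); d = 3

In the PID Z, (a, b) is generated by gcd(a, b). Compute gcd(393, 381) with the extended Euclidean algorithm, tracking rows (r, s, t) with s·393 + t·381 = r:
  row A: (393, 1, 0)   [1·393 + 0·381 = 393]
  row B: (381, 0, 1)   [0·393 + 1·381 = 381]
  393 = 1·381 + 12   → row C = row A − 1·row B = (12, 1, −1)   [check: 1·393 − 1·381 = 12]
  381 = 31·12 + 9   → row D = row B − 31·row C = (9, −31, 32)   [check: −31·393 + 32·381 = 9]
  12 = 1·9 + 3   → row E = row C − 1·row D = (3, 32, −33)   [check: 32·393 − 33·381 = 3]
  9 = 3·3 + 0   → remainder 0, stop. gcd = 3 (last nonzero row E).
So gcd(393, 381) = 3, with Bézout identity 32·393 − 33·381 = 3. Containment (⊇): the Bézout identity exhibits 3 as an element of (393, 381), giving (3) ⊆ (393, 381). Containment (⊆): since 3 | 393 and 3 | 381 (393 = 3·131, 381 = 3·127), every Z-linear combination of 393 and 381 is divisible by 3, so (393, 381) ⊆ (3). Therefore (393, 381) = (3), d = 3.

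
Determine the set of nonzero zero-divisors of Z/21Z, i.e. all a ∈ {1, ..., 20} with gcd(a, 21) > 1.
An element a ∈ Z/21Z (with a ≠ 0) is a zero-divisor iff gcd(a, 21) > 1 (because a is a unit precisely when gcd(a, n) = 1, and in Z/nZ every nonzero, non-unit element is a zero-divisor). Scan a = 1, ..., 20 and keep those with gcd(a, 21) > 1:
  gcd(3, 21) = 3, gcd(6, 21) = 3, gcd(7, 21) = 7, gcd(9, 21) = 3, gcd(12, 21) = 3, gcd(14, 21) = 7, gcd(15, 21) = 3, gcd(18, 21) = 3.
All other a ∈ {1, ..., 20} have gcd(a, 21) = 1 and are units. So the nonzero zero-divisors are exactly the 8 values of a appearing in this scan.

Final answer: nonzero zero-divisors of Z/21Z = {3, 6, 7, 9, 12, 14, 15, 18}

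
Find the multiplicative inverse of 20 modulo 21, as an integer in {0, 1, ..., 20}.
20^(−1) ≡ 20 (mod 21)

Apply the extended Euclidean algorithm to (21, 20), tracking rows (r, s, t) with s·21 + t·20 = r. Each division r_prev = q·r_cur + r_new produces the new row as (previous row) − q·(current row):
  row A: (21, 1, 0)   [1·21 + 0·20 = 21]
  row B: (20, 0, 1)   [0·21 + 1·20 = 20]
  21 = 1·20 + 1   → row C = row A − 1·row B = (1, 1, −1)   [check: 1·21 − 1·20 = 1]
  20 = 20·1 + 0   → remainder 0, stop. gcd = 1 (last nonzero row C).
The gcd is 1, so 20 is invertible mod 21. The last nonzero row gives 1·21 − 1·20 = 1, so t = −1. So 20^(−1) ≡ −1 ≡ 20 (mod 21). Verify: 20 · 20 = 400 ≡ 1 (mod 21). ✓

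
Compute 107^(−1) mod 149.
107^(−1) ≡ 39 (mod 149)

Apply the extended Euclidean algorithm to (149, 107), tracking rows (r, s, t) with s·149 + t·107 = r. Each division r_prev = q·r_cur + r_new produces the new row as (previous row) − q·(current row):
  row A: (149, 1, 0)   [1·149 + 0·107 = 149]
  row B: (107, 0, 1)   [0·149 + 1·107 = 107]
  149 = 1·107 + 42   → row C = row A − 1·row B = (42, 1, −1)   [check: 1·149 − 1·107 = 42]
  107 = 2·42 + 23   → row D = row B − 2·row C = (23, −2, 3)   [check: −2·149 + 3·107 = 23]
  42 = 1·23 + 19   → row E = row C − 1·row D = (19, 3, −4)   [check: 3·149 − 4·107 = 19]
  23 = 1·19 + 4   → row F = row D − 1·row E = (4, −5, 7)   [check: −5·149 + 7·107 = 4]
  19 = 4·4 + 3   → row G = row E − 4·row F = (3, 23, −32)   [check: 23·149 − 32·107 = 3]
  4 = 1·3 + 1   → row H = row F − 1·row G = (1, −28, 39)   [check: −28·149 + 39·107 = 1]
  3 = 3·1 + 0   → remainder 0, stop. gcd = 1 (last nonzero row H).
The gcd is 1, so 107 is invertible mod 149. The last nonzero row gives −28·149 + 39·107 = 1, so t = 39. So 107^(−1) ≡ 39 (mod 149). Verify: 107 · 39 = 4173 ≡ 1 (mod 149). ✓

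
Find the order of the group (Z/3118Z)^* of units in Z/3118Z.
(Z/3118Z)^* consists of the classes a with gcd(a, 3118) = 1, so its order is φ(3118). φ is multiplicative, with φ(p^e) = p^e − p^(e−1). Factorise 3118 = 2 · 1559. Then
  φ(3118) = (2 − 1) · (1559 − 1) = 1 · 1558 = 1558.
Thus |(Z/3118Z)^*| = 1558.

Final answer: |(Z/3118Z)^*| = 1558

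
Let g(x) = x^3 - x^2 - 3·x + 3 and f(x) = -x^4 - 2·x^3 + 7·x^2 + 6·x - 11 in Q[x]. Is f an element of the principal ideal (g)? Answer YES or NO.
NO

In Q[x] the ideal (g) consists of all multiples of g, so f ∈ (g) iff g | f, i.e. iff the remainder of f on division by g is 0. Divide f by g (g is monic, so eliminate the leading term of the running remainder at each step):
  leading term -x^4: subtract (-x)·g(x) = -x^4 + x^3 + 3·x^2 - 3·x, leaving -3·x^3 + 4·x^2 + 9·x - 11
  leading term -3·x^3: subtract (-3)·g(x) = -3·x^3 + 3·x^2 + 9·x - 9, leaving x^2 - 2
The remainder r(x) = x^2 - 2 ≠ 0 (and deg r < deg g), so g ∤ f, i.e. f ∉ (g).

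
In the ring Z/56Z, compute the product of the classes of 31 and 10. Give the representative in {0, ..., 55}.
30

Both factors are already reduced mod 56. 31 · 10 = 310. Dividing by 56: 310 = 5·56 + 30. So (31 · 10) mod 56 = 30.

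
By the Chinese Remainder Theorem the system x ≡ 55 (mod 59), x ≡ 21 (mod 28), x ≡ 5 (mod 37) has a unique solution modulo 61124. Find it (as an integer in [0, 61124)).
x ≡ 14805 (mod 61124); the representative in [0, 61124) is 14805

The moduli 59, 28, 37 are pairwise coprime, so by the CRT there is a unique solution mod 59·28·37 = 61124.
Solve by successive substitution. Start with x ≡ 55 (mod 59).
  Combine with x ≡ 21 (mod 28): write x = 55 + 59·t and require 55 + 59·t ≡ 21 (mod 28), i.e. 59·t ≡ 21 − 55 ≡ 22 (mod 28). Since 59^(−1) ≡ 19 (mod 28) (59 ≡ 3 (mod 28)), t ≡ 19·22 ≡ 26 (mod 28). So x ≡ 55 + 59·26 = 1589 (mod 1652).
  Combine with x ≡ 5 (mod 37): write x = 1589 + 1652·t and require 1589 + 1652·t ≡ 5 (mod 37), i.e. 1652·t ≡ 5 − 1589 ≡ 7 (mod 37). Since 1652^(−1) ≡ 17 (mod 37) (1652 ≡ 24 (mod 37)), t ≡ 17·7 ≡ 8 (mod 37). So x ≡ 1589 + 1652·8 = 14805 (mod 61124).
Unique solution in [0, 61124): x = 14805.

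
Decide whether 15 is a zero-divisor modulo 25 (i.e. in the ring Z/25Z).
gcd(15, 25) = 5 > 1, so 15 is not a unit in Z/25Z. In Z/nZ every nonzero non-unit is a zero-divisor: explicitly, take b = 25/gcd = 5 ≠ 0 (mod 25); then 15·5 = 75 = 3·25, i.e. 15·5 ≡ 0 (mod 25). So 15 is a zero-divisor.

Final answer: YES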